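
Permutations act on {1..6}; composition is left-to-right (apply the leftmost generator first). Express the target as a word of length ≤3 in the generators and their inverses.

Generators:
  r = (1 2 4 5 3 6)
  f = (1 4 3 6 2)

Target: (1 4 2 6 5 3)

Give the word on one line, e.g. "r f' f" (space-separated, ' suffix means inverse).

f' r' f

  after f': (1 2 6 3 4)
  after r': (2 3)(4 6 5)
  after f: (1 4 2 6 5 3)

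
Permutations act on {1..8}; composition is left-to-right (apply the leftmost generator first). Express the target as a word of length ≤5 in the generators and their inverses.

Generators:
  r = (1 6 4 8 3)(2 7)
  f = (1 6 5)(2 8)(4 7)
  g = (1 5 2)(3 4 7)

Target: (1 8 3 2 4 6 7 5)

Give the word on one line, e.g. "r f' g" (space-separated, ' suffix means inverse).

  after f': (1 5 6)(2 8)(4 7)
  after r': (1 5)(2 4)(3 8 7 6)
  after g: (1 2 7 6 4)(3 8)
  after f: (1 8 3 2 4 6 7 5)

f' r' g f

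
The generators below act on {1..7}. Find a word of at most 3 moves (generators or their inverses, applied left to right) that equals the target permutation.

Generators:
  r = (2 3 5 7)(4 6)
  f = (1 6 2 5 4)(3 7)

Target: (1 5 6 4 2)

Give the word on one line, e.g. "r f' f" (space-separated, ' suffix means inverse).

  after f': (1 4 5 2 6)(3 7)
  after f': (1 5 6 4 2)

f' f'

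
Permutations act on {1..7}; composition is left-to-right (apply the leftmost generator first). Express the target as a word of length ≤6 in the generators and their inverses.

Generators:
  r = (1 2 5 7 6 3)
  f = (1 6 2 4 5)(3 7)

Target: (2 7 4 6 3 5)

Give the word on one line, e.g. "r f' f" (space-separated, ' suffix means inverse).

  after f': (1 5 4 2 6)(3 7)
  after r: (1 7)(2 3 6)(4 5)
  after r: (1 6 5 4 7 2)
  after f: (1 2 6)(3 7 4)
  after r': (2 7 4 6 3 5)

f' r r f r'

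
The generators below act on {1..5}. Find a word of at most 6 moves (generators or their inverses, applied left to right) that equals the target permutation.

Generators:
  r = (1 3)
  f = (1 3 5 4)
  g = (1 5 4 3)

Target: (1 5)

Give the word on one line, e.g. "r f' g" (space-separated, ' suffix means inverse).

r' g r' g g

  after r': (1 3)
  after g: (3 5 4)
  after r': (1 3 5 4)
  after g: (3 4 5)
  after g: (1 5)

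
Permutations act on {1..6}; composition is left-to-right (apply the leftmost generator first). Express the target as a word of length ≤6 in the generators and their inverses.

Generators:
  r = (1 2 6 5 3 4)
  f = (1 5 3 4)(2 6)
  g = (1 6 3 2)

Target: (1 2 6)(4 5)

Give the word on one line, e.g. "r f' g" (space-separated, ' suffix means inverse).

  after r: (1 2 6 5 3 4)
  after g: (2 3 4 6 5)
  after g: (1 6 5)(3 4)
  after f': (1 2 6)(4 5)

r g g f'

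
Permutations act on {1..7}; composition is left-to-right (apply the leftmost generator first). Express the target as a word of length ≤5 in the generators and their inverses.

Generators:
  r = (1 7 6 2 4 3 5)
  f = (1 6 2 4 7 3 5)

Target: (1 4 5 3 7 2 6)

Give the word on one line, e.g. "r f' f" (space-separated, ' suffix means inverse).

f r' f'

  after f: (1 6 2 4 7 3 5)
  after r': (1 7 4)
  after f': (1 4 5 3 7 2 6)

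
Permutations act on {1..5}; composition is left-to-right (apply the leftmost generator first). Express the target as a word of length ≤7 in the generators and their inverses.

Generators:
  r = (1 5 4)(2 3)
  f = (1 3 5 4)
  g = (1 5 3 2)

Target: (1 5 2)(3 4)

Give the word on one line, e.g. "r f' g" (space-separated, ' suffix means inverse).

f r' f' r' f

  after f: (1 3 5 4)
  after r': (1 2 3)
  after f': (1 2)(3 4 5)
  after r': (1 3 5 2 4)
  after f: (1 5 2)(3 4)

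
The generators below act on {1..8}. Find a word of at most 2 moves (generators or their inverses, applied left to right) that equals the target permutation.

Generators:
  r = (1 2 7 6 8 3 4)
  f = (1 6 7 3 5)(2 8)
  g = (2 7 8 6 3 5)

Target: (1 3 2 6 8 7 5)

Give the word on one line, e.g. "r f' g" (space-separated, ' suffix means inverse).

f g

  after f: (1 6 7 3 5)(2 8)
  after g: (1 3 2 6 8 7 5)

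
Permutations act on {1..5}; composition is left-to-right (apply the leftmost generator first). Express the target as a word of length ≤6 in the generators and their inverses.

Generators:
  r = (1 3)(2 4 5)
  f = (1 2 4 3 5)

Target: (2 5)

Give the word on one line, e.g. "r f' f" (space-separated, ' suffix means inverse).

r f r' f r'

  after r: (1 3)(2 4 5)
  after f: (1 5 4)(2 3)
  after r': (1 4 3 5 2)
  after f: (1 3)(4 5)
  after r': (2 5)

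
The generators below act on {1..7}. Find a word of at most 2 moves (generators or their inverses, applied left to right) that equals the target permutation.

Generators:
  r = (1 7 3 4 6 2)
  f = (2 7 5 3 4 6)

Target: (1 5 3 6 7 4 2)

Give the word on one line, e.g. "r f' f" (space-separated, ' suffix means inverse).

  after r: (1 7 3 4 6 2)
  after f: (1 5 3 6 7 4 2)

r f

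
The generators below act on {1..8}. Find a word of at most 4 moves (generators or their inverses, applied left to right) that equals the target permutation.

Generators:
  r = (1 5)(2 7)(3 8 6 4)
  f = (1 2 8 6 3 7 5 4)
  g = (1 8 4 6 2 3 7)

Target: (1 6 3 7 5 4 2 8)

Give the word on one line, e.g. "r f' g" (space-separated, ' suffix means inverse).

r' f' r' g'

  after r': (1 5)(2 7)(3 4 6 8)
  after f': (1 7)(2 3 5 4 8 6)
  after r': (1 2 4 3)(5 6 7)
  after g': (1 6 3 7 5 4 2 8)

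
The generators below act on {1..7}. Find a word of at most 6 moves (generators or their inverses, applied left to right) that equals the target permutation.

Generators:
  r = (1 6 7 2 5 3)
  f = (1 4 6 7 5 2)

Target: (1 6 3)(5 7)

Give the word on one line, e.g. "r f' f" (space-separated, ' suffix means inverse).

r r f' r f'

  after r: (1 6 7 2 5 3)
  after r: (1 7 5)(2 3 6)
  after f': (1 6 5 2 3 4)
  after r: (1 7 2)(3 4 6)
  after f': (1 6 3)(5 7)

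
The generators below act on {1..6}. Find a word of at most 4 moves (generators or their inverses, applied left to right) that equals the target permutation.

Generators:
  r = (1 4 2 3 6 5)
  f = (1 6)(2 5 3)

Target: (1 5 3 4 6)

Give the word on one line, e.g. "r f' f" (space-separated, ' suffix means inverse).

  after r: (1 4 2 3 6 5)
  after f: (1 4 5 6 3)
  after r: (1 2 3 4)
  after f: (1 5 3 4 6)

r f r f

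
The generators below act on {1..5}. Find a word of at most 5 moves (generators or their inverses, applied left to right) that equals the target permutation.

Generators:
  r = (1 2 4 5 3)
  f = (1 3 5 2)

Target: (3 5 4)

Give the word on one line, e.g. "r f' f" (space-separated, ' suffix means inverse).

f f r r

  after f: (1 3 5 2)
  after f: (1 5)(2 3)
  after r: (1 3 4 5 2)
  after r: (3 5 4)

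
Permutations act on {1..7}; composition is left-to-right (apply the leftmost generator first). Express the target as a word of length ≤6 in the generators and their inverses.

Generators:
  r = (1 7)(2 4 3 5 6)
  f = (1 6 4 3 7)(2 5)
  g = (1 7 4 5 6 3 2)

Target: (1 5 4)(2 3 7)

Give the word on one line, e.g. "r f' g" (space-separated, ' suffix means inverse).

  after g: (1 7 4 5 6 3 2)
  after f': (1 3 5)(2 7 6 4)
  after r: (1 5 7 2)(3 6)
  after f': (1 2 7 5 3)(4 6)
  after f': (1 5 4)(2 3 7)

g f' r f' f'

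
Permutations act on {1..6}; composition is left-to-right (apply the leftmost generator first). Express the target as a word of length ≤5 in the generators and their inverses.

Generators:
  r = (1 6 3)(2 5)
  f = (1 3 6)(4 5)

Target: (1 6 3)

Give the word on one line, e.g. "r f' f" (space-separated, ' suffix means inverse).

  after r: (1 6 3)(2 5)
  after r: (1 3 6)
  after f': (4 5)
  after f': (1 6 3)

r r f' f'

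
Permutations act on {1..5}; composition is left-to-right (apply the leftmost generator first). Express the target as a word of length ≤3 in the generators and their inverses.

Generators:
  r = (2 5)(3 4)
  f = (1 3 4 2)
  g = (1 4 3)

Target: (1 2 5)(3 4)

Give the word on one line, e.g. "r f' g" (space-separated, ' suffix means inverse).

  after r: (2 5)(3 4)
  after f': (1 2 5 4)
  after g': (1 2 5)(3 4)

r f' g'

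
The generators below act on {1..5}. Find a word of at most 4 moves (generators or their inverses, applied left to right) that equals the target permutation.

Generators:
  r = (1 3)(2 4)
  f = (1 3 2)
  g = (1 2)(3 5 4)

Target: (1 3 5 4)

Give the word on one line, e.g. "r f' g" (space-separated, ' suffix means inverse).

  after g: (1 2)(3 5 4)
  after f': (1 3 5 4)

g f'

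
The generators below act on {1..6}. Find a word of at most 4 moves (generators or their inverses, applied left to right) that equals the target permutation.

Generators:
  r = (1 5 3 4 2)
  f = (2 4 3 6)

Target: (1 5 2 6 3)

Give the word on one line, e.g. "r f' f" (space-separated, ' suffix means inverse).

r' f f r'

  after r': (1 2 4 3 5)
  after f: (1 4 6 2 3 5)
  after f: (1 3 5)(2 6 4)
  after r': (1 5 2 6 3)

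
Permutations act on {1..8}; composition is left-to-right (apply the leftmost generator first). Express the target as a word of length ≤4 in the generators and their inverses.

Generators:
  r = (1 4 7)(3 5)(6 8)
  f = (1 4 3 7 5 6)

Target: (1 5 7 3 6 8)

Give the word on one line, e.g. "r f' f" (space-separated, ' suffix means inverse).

  after r': (1 7 4)(3 5)(6 8)
  after f: (1 5 7 3 6 8)

r' f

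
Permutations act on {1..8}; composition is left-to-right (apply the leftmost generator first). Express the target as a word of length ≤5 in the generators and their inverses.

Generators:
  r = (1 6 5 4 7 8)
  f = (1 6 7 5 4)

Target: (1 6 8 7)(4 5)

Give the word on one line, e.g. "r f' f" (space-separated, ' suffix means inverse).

r f' r

  after r: (1 6 5 4 7 8)
  after f': (4 6 7 8)
  after r: (1 6 8 7)(4 5)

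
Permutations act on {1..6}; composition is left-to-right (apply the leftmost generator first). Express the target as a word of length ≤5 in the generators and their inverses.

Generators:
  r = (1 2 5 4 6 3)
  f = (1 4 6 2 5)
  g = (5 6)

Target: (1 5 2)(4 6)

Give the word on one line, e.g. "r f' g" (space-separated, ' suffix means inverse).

  after f: (1 4 6 2 5)
  after g: (1 4 5)(2 6)
  after f: (1 6 5 4)
  after f: (1 2 5 6)
  after f: (1 5 2)(4 6)

f g f f f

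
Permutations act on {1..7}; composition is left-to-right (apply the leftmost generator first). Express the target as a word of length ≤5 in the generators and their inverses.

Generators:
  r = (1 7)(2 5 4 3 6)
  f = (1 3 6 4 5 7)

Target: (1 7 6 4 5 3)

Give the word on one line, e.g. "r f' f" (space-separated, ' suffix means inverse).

  after r: (1 7)(2 5 4 3 6)
  after r: (2 4 6 5 3)
  after r: (1 7)(2 3 5 6 4)
  after f: (2 6 5 4)(3 7)
  after r: (1 7 6 4 5 3)

r r r f r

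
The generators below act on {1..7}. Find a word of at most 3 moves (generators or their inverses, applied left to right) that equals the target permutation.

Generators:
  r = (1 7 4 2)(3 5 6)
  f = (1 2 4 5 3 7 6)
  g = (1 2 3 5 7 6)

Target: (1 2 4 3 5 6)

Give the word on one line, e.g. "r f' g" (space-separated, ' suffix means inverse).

g' f f

  after g': (1 6 7 5 3 2)
  after f: (3 4 5 7)
  after f: (1 2 4 3 5 6)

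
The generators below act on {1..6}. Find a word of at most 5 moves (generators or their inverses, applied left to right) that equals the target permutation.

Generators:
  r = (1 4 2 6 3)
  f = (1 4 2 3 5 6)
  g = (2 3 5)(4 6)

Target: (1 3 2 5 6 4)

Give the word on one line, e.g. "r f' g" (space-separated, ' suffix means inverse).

  after r: (1 4 2 6 3)
  after r: (1 2 3 4 6)
  after f: (1 3 2 5 6 4)

r r f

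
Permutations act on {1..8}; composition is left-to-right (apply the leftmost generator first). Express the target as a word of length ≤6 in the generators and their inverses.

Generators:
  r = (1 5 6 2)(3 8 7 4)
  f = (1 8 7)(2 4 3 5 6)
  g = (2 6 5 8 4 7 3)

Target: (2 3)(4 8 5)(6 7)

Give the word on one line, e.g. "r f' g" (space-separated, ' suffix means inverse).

f' g' r f r'

  after f': (1 7 8)(2 6 5 3 4)
  after g': (1 4 3 8)(5 7)
  after r: (1 3 7 6 2)(4 8 5)
  after f: (1 5 3)(2 8 6 4 7)
  after r': (2 3)(4 8 5)(6 7)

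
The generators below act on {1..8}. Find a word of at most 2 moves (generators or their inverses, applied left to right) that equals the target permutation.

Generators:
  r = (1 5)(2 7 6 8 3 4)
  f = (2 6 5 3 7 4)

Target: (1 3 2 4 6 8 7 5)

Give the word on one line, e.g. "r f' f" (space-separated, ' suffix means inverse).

  after r: (1 5)(2 7 6 8 3 4)
  after f: (1 3 2 4 6 8 7 5)

r f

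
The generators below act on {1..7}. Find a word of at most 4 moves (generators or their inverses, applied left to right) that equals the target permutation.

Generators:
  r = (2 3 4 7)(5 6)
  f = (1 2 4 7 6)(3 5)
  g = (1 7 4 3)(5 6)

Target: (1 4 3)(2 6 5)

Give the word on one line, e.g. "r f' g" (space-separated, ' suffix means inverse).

f' g' f' g'

  after f': (1 6 7 4 2)(3 5)
  after g': (1 5 4 2 3 6)
  after f': (1 3 7 4)(2 5)
  after g': (1 4 3)(2 6 5)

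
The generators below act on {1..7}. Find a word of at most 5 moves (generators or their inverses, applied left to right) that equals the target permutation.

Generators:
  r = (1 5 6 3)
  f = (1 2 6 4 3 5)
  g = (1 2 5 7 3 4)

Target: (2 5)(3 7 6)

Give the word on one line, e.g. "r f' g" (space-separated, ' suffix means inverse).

  after f: (1 2 6 4 3 5)
  after g: (1 5 2 6)(3 7)
  after r: (1 6 5 2 3 7)
  after r: (1 3 7 5 2)
  after r: (2 5)(3 7 6)

f g r r r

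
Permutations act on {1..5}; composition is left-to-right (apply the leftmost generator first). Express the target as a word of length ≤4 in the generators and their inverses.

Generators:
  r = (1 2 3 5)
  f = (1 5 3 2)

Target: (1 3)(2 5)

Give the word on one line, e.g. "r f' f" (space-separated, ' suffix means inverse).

  after f: (1 5 3 2)
  after f: (1 3)(2 5)
  after r: (1 5 3 2)
  after f: (1 3)(2 5)

f f r f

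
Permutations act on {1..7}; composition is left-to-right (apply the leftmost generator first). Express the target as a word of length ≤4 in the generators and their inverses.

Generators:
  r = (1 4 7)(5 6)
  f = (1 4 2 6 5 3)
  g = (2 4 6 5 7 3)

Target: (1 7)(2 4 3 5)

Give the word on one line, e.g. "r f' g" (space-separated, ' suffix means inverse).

  after r': (1 7 4)(5 6)
  after f': (1 7)(2 4 3 5)

r' f'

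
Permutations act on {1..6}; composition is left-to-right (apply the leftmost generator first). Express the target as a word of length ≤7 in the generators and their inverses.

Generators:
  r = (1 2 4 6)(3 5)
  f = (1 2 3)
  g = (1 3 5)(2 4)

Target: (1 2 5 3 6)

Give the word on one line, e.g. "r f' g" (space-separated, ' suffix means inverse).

  after r': (1 6 4 2)(3 5)
  after g': (1 6 2 5)
  after f: (1 6 3)(2 5)
  after r': (1 4 2 3 6 5)
  after g: (1 2 5 3 6)

r' g' f r' g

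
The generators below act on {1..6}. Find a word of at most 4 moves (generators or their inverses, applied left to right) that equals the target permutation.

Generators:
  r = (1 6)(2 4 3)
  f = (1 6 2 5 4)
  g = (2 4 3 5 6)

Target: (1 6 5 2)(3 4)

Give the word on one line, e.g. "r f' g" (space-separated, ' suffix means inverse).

f r' g r'

  after f: (1 6 2 5 4)
  after r': (2 5)(3 4 6)
  after g: (2 6 5 4)
  after r': (1 6 5 2)(3 4)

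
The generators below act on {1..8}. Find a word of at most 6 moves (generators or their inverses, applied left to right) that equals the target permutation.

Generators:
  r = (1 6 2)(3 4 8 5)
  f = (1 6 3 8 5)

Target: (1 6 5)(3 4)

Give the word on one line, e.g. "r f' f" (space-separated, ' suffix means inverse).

f r r r

  after f: (1 6 3 8 5)
  after r: (1 2)(3 5 6 4 8)
  after r: (2 6 8 4 5)
  after r: (1 6 5)(3 4)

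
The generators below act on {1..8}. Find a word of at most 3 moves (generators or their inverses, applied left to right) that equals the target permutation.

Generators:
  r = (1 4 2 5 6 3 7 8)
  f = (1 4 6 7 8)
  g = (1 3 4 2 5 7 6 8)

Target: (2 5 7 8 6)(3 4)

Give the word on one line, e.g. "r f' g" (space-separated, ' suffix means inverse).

  after f': (1 8 7 6 4)
  after g: (2 5 7 8 6)(3 4)

f' g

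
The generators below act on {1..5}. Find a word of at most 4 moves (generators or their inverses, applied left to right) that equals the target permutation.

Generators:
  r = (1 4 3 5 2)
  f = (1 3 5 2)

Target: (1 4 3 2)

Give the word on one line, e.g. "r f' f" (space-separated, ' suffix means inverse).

  after r': (1 2 5 3 4)
  after f': (1 5)(2 3 4)
  after r': (1 3)(2 4 5)
  after r': (1 4 3 2)

r' f' r' r'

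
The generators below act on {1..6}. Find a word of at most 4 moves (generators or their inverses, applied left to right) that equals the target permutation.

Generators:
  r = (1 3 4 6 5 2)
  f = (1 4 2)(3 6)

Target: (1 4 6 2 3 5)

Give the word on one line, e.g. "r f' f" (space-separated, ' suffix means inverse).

f' r f

  after f': (1 2 4)(3 6)
  after r: (2 6 4 3 5)
  after f: (1 4 6 2 3 5)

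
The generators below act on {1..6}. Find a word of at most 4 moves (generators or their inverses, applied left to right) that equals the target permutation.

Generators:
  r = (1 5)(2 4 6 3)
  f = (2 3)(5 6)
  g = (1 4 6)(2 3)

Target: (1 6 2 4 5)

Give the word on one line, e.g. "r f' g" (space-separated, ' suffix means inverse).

r f

  after r: (1 5)(2 4 6 3)
  after f: (1 6 2 4 5)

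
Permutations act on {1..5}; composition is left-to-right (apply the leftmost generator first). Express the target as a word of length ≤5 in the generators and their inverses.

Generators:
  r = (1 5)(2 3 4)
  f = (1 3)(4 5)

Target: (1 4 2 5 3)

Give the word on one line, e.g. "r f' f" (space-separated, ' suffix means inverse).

r f' r' r' r'

  after r: (1 5)(2 3 4)
  after f': (1 4 2)(3 5)
  after r': (1 3)(2 5)
  after r': (1 2)(3 5 4)
  after r': (1 4 2 5 3)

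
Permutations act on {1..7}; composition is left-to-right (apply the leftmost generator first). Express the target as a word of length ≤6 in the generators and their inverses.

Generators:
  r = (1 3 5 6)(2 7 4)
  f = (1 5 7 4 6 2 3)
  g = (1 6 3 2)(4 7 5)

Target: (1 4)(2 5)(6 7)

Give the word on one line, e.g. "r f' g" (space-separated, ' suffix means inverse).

  after f': (1 3 2 6 4 7 5)
  after r': (2 5 6 7 3 4)
  after f': (1 3 7 2)(4 6 5)
  after g: (1 2 6 4 3 5 7)
  after r': (1 4)(2 5)(6 7)

f' r' f' g r'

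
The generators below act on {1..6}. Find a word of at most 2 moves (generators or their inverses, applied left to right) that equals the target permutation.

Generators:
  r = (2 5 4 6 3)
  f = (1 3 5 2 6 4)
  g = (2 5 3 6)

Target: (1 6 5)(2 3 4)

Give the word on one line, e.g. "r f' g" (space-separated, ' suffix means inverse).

  after f': (1 4 6 2 5 3)
  after f': (1 6 5)(2 3 4)

f' f'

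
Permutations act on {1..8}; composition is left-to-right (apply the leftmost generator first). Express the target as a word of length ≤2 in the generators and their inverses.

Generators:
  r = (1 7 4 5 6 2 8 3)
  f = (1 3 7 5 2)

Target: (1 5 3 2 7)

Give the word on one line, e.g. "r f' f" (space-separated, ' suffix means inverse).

  after f': (1 2 5 7 3)
  after f': (1 5 3 2 7)

f' f'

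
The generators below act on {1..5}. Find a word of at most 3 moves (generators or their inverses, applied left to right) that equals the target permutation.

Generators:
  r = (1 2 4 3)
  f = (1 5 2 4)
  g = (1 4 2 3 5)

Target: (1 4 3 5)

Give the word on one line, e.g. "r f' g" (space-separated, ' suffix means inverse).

  after g: (1 4 2 3 5)
  after f': (1 2 3)(4 5)
  after g': (1 4 3 5)

g f' g'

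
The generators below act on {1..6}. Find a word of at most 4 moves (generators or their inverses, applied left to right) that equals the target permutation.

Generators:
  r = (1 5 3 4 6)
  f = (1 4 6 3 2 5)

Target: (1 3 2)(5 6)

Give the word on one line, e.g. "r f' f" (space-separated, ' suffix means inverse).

  after f: (1 4 6 3 2 5)
  after r': (1 3 2)(5 6)

f r'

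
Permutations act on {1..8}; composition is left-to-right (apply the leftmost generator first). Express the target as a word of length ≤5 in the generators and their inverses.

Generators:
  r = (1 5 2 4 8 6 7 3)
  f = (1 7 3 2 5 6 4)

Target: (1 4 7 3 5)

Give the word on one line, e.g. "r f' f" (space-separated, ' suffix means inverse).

f r f r

  after f: (1 7 3 2 5 6 4)
  after r: (1 3 4 5 7)(6 8)
  after f: (1 2 5 3)(4 6 8)
  after r: (1 4 7 3 5)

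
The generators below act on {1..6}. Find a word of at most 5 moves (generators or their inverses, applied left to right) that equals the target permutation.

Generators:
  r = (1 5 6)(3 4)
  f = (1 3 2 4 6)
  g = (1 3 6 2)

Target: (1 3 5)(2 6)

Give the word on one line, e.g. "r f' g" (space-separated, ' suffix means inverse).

  after f: (1 3 2 4 6)
  after f: (1 2 6 3 4)
  after f: (1 4 3 6 2)
  after r': (1 3 5)(2 6)

f f f r'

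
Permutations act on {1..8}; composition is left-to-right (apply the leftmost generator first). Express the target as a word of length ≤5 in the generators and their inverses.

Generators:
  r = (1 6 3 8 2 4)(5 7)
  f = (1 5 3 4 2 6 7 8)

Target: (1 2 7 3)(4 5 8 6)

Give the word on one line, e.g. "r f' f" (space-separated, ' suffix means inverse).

r f' f' r'

  after r: (1 6 3 8 2 4)(5 7)
  after f': (1 2 3 7)(4 8)(5 6)
  after f': (1 4 7 8 3 6)(2 5)
  after r': (1 2 7 3)(4 5 8 6)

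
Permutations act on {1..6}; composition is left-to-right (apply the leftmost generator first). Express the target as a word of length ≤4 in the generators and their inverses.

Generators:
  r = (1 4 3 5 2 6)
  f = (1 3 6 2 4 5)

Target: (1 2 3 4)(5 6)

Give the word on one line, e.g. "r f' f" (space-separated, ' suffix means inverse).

  after r: (1 4 3 5 2 6)
  after f': (1 2 3 4)(5 6)

r f'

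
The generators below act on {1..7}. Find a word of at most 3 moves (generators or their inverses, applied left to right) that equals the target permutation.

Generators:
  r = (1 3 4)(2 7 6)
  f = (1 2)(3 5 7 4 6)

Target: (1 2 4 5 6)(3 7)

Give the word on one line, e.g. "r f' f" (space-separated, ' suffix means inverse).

r' f r

  after r': (1 4 3)(2 6 7)
  after f: (1 6 4 5 7)(2 3)
  after r: (1 2 4 5 6)(3 7)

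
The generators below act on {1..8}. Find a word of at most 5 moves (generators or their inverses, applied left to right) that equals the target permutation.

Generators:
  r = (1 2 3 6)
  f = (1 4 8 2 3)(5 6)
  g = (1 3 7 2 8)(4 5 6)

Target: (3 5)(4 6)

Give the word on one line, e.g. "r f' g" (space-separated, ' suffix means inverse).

r g r g

  after r: (1 2 3 6)
  after g: (1 8)(2 7)(3 4 5 6)
  after r: (1 8 2 7 3 4 5)
  after g: (3 5)(4 6)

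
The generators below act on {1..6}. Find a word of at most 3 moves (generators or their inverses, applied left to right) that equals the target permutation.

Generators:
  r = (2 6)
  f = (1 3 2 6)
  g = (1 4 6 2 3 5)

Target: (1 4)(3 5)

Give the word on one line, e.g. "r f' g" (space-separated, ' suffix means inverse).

  after g: (1 4 6 2 3 5)
  after f: (1 4)(3 5)

g f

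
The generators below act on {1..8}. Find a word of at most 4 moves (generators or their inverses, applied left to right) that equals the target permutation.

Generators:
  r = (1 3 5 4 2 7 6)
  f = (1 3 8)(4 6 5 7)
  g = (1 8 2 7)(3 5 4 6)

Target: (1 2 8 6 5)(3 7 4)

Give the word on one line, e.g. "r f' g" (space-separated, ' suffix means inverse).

g' r'

  after g': (1 7 2 8)(3 6 4 5)
  after r': (1 2 8 6 5)(3 7 4)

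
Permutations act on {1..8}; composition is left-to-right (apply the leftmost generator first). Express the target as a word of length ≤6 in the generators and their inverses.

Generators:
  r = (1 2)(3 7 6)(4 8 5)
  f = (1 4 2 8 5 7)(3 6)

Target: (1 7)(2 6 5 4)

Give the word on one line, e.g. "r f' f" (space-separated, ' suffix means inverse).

r' f' r' f

  after r': (1 2)(3 6 7)(4 5 8)
  after f': (1 4 8)(2 7 6 5)
  after r': (1 5)(2 3 6 8)
  after f: (1 7)(2 6 5 4)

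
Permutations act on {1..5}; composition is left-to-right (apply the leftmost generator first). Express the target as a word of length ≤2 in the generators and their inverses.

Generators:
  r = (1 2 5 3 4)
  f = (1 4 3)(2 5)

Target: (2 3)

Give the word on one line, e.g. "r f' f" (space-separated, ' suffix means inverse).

  after f: (1 4 3)(2 5)
  after r: (2 3)

f r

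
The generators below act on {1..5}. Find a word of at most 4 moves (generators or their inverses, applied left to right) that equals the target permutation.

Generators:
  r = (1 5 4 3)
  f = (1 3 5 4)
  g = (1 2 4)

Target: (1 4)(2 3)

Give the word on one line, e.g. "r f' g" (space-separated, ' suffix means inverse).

g r' g' f'

  after g: (1 2 4)
  after r': (1 2 5)(3 4)
  after g': (2 5 4 3)
  after f': (1 4)(2 3)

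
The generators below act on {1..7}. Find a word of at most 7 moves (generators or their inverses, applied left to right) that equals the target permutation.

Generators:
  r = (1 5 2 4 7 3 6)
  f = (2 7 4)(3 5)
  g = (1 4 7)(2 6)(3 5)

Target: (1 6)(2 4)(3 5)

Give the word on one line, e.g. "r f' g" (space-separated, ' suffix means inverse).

  after f: (2 7 4)(3 5)
  after g: (1 4 6 2)
  after f': (1 7 2)(3 5)(4 6)
  after f': (1 2)(4 6 7)
  after g: (1 6)(2 4)(3 5)

f g f' f' g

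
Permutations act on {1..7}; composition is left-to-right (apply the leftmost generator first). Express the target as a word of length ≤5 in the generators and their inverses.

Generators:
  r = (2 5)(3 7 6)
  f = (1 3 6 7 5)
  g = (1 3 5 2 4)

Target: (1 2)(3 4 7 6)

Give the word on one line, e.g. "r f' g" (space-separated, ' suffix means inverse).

g g g f'

  after g: (1 3 5 2 4)
  after g: (1 5 4 3 2)
  after g: (1 2 3 4 5)
  after f': (1 2)(3 4 7 6)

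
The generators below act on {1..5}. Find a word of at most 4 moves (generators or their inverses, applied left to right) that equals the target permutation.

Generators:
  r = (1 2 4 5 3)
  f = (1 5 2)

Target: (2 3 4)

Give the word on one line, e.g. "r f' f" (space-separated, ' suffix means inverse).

  after r': (1 3 5 4 2)
  after f: (1 3 2 5 4)
  after r: (2 3 4)

r' f r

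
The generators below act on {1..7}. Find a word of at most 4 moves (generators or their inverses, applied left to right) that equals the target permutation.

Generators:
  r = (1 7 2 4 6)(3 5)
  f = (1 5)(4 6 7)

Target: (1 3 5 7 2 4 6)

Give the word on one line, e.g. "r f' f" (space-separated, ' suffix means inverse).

f' f' f' r

  after f': (1 5)(4 7 6)
  after f': (4 6 7)
  after f': (1 5)
  after r: (1 3 5 7 2 4 6)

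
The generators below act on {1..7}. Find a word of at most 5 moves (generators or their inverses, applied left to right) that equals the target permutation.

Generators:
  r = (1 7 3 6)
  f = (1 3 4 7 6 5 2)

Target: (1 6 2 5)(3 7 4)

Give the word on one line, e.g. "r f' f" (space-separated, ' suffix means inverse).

  after f: (1 3 4 7 6 5 2)
  after r': (1 7 3 4)(2 6 5)
  after f: (1 6 2 5)(3 7 4)

f r' f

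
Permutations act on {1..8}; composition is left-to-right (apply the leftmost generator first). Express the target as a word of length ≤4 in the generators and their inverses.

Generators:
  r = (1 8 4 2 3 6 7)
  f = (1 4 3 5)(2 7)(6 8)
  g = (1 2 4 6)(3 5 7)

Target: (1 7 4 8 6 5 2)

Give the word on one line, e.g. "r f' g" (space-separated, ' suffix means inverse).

g f'

  after g: (1 2 4 6)(3 5 7)
  after f': (1 7 4 8 6 5 2)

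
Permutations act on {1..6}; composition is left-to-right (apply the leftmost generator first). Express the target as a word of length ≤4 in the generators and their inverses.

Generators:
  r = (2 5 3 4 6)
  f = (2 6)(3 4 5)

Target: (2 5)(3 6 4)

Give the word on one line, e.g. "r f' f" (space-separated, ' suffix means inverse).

r' f' r

  after r': (2 6 4 3 5)
  after f': (3 4 5 6)
  after r: (2 5)(3 6 4)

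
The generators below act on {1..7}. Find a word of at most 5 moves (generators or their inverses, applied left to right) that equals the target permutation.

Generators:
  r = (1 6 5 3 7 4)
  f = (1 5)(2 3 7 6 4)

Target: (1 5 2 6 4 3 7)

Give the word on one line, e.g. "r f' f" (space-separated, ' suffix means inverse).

r r f' f'

  after r: (1 6 5 3 7 4)
  after r: (1 5 7)(3 4 6)
  after f': (2 4 7 5 3 6)
  after f': (1 5 2 6 4 3 7)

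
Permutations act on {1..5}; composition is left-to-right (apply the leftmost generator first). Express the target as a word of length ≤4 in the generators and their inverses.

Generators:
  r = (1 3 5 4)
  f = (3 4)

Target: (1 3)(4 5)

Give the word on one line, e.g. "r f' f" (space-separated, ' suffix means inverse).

r' f'

  after r': (1 4 5 3)
  after f': (1 3)(4 5)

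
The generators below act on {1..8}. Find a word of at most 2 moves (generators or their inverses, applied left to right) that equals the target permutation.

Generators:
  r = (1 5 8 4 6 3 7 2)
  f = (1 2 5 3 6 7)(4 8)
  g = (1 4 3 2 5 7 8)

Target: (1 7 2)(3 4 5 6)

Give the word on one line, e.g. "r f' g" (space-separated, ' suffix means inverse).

f r'

  after f: (1 2 5 3 6 7)(4 8)
  after r': (1 7 2)(3 4 5 6)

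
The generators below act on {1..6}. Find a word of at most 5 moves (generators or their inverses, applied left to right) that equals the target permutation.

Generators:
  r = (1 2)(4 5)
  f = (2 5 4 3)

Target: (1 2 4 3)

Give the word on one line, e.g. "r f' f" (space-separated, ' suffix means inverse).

r' f r f f

  after r': (1 2)(4 5)
  after f: (1 5 3 2)
  after r: (1 4 5 3)
  after f: (1 3)(2 5)
  after f: (1 2 4 3)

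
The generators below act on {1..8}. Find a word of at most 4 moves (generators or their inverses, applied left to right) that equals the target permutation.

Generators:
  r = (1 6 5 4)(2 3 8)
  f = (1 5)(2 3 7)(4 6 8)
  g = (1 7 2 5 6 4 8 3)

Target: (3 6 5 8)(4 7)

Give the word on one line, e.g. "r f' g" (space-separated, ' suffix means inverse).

r' f g r

  after r': (1 4 5 6)(2 8 3)
  after f: (1 6 5 8 7 2 4)
  after g: (1 4 7 5 3)(2 8)
  after r: (3 6 5 8)(4 7)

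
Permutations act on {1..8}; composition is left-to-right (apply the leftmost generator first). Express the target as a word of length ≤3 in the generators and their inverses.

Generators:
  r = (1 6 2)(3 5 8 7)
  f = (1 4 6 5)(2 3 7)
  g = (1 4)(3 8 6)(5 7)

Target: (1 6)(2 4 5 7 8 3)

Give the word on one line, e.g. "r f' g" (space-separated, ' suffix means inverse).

g r f

  after g: (1 4)(3 8 6)(5 7)
  after r: (1 4 6 5 3 7 8 2)
  after f: (1 6)(2 4 5 7 8 3)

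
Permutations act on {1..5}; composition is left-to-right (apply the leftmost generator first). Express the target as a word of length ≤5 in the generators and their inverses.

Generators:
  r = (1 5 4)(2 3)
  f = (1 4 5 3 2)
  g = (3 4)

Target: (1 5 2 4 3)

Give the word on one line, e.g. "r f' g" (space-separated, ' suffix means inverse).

f' r f' g

  after f': (1 2 3 5 4)
  after r: (1 3 4 5)
  after f': (1 5 2 3)
  after g: (1 5 2 4 3)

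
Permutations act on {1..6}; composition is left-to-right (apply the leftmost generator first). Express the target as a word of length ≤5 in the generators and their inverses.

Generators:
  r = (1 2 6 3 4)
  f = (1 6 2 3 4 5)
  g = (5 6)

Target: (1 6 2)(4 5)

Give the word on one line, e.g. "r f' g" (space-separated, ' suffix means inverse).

r g g f'

  after r: (1 2 6 3 4)
  after g: (1 2 5 6 3 4)
  after g: (1 2 6 3 4)
  after f': (1 6 2)(4 5)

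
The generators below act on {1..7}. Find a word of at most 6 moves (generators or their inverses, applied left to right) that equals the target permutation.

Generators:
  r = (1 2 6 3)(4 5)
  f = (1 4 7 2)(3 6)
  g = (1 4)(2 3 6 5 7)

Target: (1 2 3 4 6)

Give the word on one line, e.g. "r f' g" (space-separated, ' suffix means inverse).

f g r g' f

  after f: (1 4 7 2)(3 6)
  after g: (2 4)(3 5 7)
  after r: (1 2 5 7)(3 4 6)
  after g': (1 7 4 3)(2 6)
  after f: (1 2 3 4 6)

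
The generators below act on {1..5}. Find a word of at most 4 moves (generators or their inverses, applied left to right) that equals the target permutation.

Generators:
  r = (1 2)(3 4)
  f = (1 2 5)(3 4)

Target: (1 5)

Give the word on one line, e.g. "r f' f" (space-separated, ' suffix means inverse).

  after f': (1 5 2)(3 4)
  after r': (1 5)

f' r'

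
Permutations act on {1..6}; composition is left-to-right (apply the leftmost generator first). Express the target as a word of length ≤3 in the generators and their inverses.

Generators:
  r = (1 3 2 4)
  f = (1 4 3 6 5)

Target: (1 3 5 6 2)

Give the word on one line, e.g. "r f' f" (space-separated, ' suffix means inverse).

  after r': (1 4 2 3)
  after f': (2 4)(3 5 6)
  after r: (1 3 5 6 2)

r' f' r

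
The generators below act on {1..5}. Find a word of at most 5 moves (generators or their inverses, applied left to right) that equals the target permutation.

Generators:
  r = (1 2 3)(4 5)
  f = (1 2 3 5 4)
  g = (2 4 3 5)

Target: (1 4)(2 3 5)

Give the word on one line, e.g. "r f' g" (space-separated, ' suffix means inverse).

  after r': (1 3 2)(4 5)
  after f: (1 5)
  after f: (1 4)(2 3 5)

r' f f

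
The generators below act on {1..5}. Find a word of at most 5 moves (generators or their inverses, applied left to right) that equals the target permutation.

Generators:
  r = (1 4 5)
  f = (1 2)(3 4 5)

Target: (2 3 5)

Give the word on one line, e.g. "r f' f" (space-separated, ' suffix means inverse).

f' r r f

  after f': (1 2)(3 5 4)
  after r: (1 2 4 3)
  after r: (1 2 5)(3 4)
  after f: (2 3 5)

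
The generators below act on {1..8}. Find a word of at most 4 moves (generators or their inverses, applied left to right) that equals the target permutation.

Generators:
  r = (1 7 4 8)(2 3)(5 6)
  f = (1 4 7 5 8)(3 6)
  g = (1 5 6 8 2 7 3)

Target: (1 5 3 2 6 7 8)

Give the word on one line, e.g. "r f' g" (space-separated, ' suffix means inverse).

r' f'

  after r': (1 8 4 7)(2 3)(5 6)
  after f': (1 5 3 2 6 7 8)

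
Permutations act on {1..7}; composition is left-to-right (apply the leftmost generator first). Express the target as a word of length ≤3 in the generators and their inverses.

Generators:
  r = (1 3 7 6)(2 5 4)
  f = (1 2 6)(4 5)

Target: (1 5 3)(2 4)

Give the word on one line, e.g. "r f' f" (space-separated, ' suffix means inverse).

  after r': (1 6 7 3)(2 4 5)
  after f': (1 2 5)(3 6 7)
  after r: (1 5 3)(2 4)

r' f' r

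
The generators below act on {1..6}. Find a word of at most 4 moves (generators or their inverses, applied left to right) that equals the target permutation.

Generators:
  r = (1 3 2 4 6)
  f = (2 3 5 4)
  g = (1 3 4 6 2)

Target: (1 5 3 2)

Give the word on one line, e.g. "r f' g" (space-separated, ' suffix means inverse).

  after g': (1 2 6 4 3)
  after r: (1 4 2)
  after f': (1 5 3 2)

g' r f'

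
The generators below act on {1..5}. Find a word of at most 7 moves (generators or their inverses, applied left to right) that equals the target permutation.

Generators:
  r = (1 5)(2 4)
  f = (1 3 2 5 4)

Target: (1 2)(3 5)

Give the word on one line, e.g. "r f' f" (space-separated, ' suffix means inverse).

r' f' f' r f

  after r': (1 5)(2 4)
  after f': (1 2 5 4 3)
  after f': (1 3 4)
  after r: (1 3 2 4 5)
  after f: (1 2)(3 5)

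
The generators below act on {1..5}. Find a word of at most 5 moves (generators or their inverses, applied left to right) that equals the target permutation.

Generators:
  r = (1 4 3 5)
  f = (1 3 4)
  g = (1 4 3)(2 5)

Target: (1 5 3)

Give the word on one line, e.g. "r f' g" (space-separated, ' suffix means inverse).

  after r: (1 4 3 5)
  after f': (1 3 5 4)
  after r: (1 5 3)

r f' r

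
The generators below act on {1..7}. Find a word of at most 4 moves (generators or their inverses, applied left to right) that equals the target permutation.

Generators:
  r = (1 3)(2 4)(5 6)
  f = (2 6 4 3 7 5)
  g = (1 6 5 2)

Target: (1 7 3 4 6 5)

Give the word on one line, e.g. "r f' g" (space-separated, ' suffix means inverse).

g' g' f'

  after g': (1 2 5 6)
  after g': (1 5)(2 6)
  after f': (1 7 3 4 6 5)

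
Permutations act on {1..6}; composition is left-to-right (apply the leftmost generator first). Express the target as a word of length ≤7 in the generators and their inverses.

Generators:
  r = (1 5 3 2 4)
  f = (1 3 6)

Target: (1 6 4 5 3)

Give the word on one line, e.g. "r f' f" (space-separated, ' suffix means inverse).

  after r: (1 5 3 2 4)
  after f': (1 5)(2 4 6 3)
  after r: (1 3 4 6 2)
  after f: (1 6 2 3 4)
  after r: (1 6 4 5 3)

r f' r f r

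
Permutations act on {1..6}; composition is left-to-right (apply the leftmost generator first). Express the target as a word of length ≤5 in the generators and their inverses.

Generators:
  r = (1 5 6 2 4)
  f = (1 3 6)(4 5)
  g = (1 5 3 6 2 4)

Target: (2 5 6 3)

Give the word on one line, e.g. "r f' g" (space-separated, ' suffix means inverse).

  after f': (1 6 3)(4 5)
  after g': (1 3 4)(2 6 5)
  after r: (1 3)(4 5)
  after g': (1 5 2 6 3 4)
  after r': (2 5 6 3)

f' g' r g' r'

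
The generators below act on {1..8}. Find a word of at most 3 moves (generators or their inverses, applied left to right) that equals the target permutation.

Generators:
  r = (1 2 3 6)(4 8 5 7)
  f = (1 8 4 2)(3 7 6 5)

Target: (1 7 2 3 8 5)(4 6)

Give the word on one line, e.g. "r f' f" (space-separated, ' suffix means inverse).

f r r

  after f: (1 8 4 2)(3 7 6 5)
  after r: (1 5 6 7)(3 4)
  after r: (1 7 2 3 8 5)(4 6)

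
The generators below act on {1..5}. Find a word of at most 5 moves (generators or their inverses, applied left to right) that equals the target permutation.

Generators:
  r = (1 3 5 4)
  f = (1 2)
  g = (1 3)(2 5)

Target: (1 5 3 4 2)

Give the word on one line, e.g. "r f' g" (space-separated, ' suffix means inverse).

f r' f g' r

  after f: (1 2)
  after r': (1 2 4 5 3)
  after f: (2 4 5 3)
  after g': (1 3 5)(2 4)
  after r: (1 5 3 4 2)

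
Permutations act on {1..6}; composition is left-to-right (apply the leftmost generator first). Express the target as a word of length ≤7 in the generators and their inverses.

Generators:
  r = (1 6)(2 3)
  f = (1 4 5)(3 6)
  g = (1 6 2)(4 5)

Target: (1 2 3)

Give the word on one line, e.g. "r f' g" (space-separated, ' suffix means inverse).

  after r: (1 6)(2 3)
  after g': (2 3 6)(4 5)
  after g': (1 2 3)
  after r': (1 3 6)
  after r': (1 2 3)

r g' g' r' r'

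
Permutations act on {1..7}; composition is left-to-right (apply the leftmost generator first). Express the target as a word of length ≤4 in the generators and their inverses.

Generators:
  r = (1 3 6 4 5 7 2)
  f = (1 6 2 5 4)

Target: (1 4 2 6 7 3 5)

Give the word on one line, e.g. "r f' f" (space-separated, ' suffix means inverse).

  after r: (1 3 6 4 5 7 2)
  after r: (1 6 5 2 3 4 7)
  after r: (1 4 2 6 7 3 5)

r r r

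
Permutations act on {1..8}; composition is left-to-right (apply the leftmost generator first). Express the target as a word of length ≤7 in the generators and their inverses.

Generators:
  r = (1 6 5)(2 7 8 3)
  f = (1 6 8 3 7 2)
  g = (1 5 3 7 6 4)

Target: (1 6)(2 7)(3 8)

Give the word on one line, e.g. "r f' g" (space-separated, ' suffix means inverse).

  after r: (1 6 5)(2 7 8 3)
  after f': (2 3 7 6 5)
  after g': (1 4 6)(2 5)
  after r': (1 4)(2 6 5 3 8 7)
  after g': (1 6)(2 7)(3 8)

r f' g' r' g'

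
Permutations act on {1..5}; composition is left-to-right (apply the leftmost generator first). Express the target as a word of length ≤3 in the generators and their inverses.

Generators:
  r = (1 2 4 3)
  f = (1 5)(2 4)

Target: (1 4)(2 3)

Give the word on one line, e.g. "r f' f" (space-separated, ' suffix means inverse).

r' r'

  after r': (1 3 4 2)
  after r': (1 4)(2 3)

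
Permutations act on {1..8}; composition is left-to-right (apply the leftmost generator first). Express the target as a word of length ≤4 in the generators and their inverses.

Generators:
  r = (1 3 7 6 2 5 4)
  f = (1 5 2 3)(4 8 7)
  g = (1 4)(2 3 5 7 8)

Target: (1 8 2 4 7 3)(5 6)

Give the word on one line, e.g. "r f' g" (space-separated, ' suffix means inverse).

  after f: (1 5 2 3)(4 8 7)
  after r': (1 2)(3 4 8)(5 6 7)
  after g': (1 8 2 4 7 3)(5 6)

f r' g'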